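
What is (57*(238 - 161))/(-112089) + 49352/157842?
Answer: 806507965/2948725323 ≈ 0.27351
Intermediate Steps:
(57*(238 - 161))/(-112089) + 49352/157842 = (57*77)*(-1/112089) + 49352*(1/157842) = 4389*(-1/112089) + 24676/78921 = -1463/37363 + 24676/78921 = 806507965/2948725323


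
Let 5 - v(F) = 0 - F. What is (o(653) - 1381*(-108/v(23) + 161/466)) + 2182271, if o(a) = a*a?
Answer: 8525333515/3262 ≈ 2.6135e+6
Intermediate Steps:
v(F) = 5 + F (v(F) = 5 - (0 - F) = 5 - (-1)*F = 5 + F)
o(a) = a²
(o(653) - 1381*(-108/v(23) + 161/466)) + 2182271 = (653² - 1381*(-108/(5 + 23) + 161/466)) + 2182271 = (426409 - 1381*(-108/28 + 161*(1/466))) + 2182271 = (426409 - 1381*(-108*1/28 + 161/466)) + 2182271 = (426409 - 1381*(-27/7 + 161/466)) + 2182271 = (426409 - 1381*(-11455/3262)) + 2182271 = (426409 + 15819355/3262) + 2182271 = 1406765513/3262 + 2182271 = 8525333515/3262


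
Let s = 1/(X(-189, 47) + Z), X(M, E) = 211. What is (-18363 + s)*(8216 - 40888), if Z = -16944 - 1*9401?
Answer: 7839624232048/13067 ≈ 5.9996e+8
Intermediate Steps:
Z = -26345 (Z = -16944 - 9401 = -26345)
s = -1/26134 (s = 1/(211 - 26345) = 1/(-26134) = -1/26134 ≈ -3.8264e-5)
(-18363 + s)*(8216 - 40888) = (-18363 - 1/26134)*(8216 - 40888) = -479898643/26134*(-32672) = 7839624232048/13067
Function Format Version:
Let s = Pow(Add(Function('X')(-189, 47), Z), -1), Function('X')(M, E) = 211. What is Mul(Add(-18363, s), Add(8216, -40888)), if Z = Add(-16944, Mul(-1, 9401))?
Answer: Rational(7839624232048, 13067) ≈ 5.9996e+8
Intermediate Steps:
Z = -26345 (Z = Add(-16944, -9401) = -26345)
s = Rational(-1, 26134) (s = Pow(Add(211, -26345), -1) = Pow(-26134, -1) = Rational(-1, 26134) ≈ -3.8264e-5)
Mul(Add(-18363, s), Add(8216, -40888)) = Mul(Add(-18363, Rational(-1, 26134)), Add(8216, -40888)) = Mul(Rational(-479898643, 26134), -32672) = Rational(7839624232048, 13067)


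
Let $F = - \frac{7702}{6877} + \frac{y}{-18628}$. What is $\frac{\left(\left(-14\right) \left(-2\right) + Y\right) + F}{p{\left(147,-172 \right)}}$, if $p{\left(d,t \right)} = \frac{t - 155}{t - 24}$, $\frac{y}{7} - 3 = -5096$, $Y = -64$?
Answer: $- \frac{220993535105}{10472563803} \approx -21.102$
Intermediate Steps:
$y = -35651$ ($y = 21 + 7 \left(-5096\right) = 21 - 35672 = -35651$)
$p{\left(d,t \right)} = \frac{-155 + t}{-24 + t}$
$F = \frac{101699071}{128104756}$ ($F = - \frac{7702}{6877} - \frac{35651}{-18628} = \left(-7702\right) \frac{1}{6877} - - \frac{35651}{18628} = - \frac{7702}{6877} + \frac{35651}{18628} = \frac{101699071}{128104756} \approx 0.79387$)
$\frac{\left(\left(-14\right) \left(-2\right) + Y\right) + F}{p{\left(147,-172 \right)}} = \frac{\left(\left(-14\right) \left(-2\right) - 64\right) + \frac{101699071}{128104756}}{\frac{1}{-24 - 172} \left(-155 - 172\right)} = \frac{\left(28 - 64\right) + \frac{101699071}{128104756}}{\frac{1}{-196} \left(-327\right)} = \frac{-36 + \frac{101699071}{128104756}}{\left(- \frac{1}{196}\right) \left(-327\right)} = - \frac{4510072145}{128104756 \cdot \frac{327}{196}} = \left(- \frac{4510072145}{128104756}\right) \frac{196}{327} = - \frac{220993535105}{10472563803}$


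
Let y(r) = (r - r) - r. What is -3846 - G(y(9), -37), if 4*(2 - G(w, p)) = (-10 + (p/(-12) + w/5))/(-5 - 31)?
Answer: -33246197/8640 ≈ -3847.9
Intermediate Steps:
y(r) = -r (y(r) = 0 - r = -r)
G(w, p) = 139/72 - p/1728 + w/720 (G(w, p) = 2 - (-10 + (p/(-12) + w/5))/(4*(-5 - 31)) = 2 - (-10 + (p*(-1/12) + w*(⅕)))/(4*(-36)) = 2 - (-10 + (-p/12 + w/5))*(-1)/(4*36) = 2 - (-10 - p/12 + w/5)*(-1)/(4*36) = 2 - (5/18 - w/180 + p/432)/4 = 2 + (-5/72 - p/1728 + w/720) = 139/72 - p/1728 + w/720)
-3846 - G(y(9), -37) = -3846 - (139/72 - 1/1728*(-37) + (-1*9)/720) = -3846 - (139/72 + 37/1728 + (1/720)*(-9)) = -3846 - (139/72 + 37/1728 - 1/80) = -3846 - 1*16757/8640 = -3846 - 16757/8640 = -33246197/8640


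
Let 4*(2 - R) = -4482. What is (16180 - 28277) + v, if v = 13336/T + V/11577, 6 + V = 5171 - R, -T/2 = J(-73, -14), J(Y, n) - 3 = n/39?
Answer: -11623362289/794954 ≈ -14621.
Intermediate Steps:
J(Y, n) = 3 + n/39
R = 2245/2 (R = 2 - 1/4*(-4482) = 2 + 2241/2 = 2245/2 ≈ 1122.5)
T = -206/39 (T = -2*(3 + (1/39)*(-14)) = -2*(3 - 14/39) = -2*103/39 = -206/39 ≈ -5.2821)
V = 8085/2 (V = -6 + (5171 - 1*2245/2) = -6 + (5171 - 2245/2) = -6 + 8097/2 = 8085/2 ≈ 4042.5)
v = -2006803751/794954 (v = 13336/(-206/39) + (8085/2)/11577 = 13336*(-39/206) + (8085/2)*(1/11577) = -260052/103 + 2695/7718 = -2006803751/794954 ≈ -2524.4)
(16180 - 28277) + v = (16180 - 28277) - 2006803751/794954 = -12097 - 2006803751/794954 = -11623362289/794954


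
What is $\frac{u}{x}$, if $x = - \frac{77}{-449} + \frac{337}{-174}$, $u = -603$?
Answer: $\frac{47109978}{137915} \approx 341.59$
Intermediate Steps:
$x = - \frac{137915}{78126}$ ($x = \left(-77\right) \left(- \frac{1}{449}\right) + 337 \left(- \frac{1}{174}\right) = \frac{77}{449} - \frac{337}{174} = - \frac{137915}{78126} \approx -1.7653$)
$\frac{u}{x} = - \frac{603}{- \frac{137915}{78126}} = \left(-603\right) \left(- \frac{78126}{137915}\right) = \frac{47109978}{137915}$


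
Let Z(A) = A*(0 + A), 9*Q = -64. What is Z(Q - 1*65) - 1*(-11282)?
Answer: 1335043/81 ≈ 16482.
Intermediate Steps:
Q = -64/9 (Q = (⅑)*(-64) = -64/9 ≈ -7.1111)
Z(A) = A² (Z(A) = A*A = A²)
Z(Q - 1*65) - 1*(-11282) = (-64/9 - 1*65)² - 1*(-11282) = (-64/9 - 65)² + 11282 = (-649/9)² + 11282 = 421201/81 + 11282 = 1335043/81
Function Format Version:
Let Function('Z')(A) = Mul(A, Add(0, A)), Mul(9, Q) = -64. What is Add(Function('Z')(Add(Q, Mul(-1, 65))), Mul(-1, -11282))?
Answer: Rational(1335043, 81) ≈ 16482.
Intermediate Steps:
Q = Rational(-64, 9) (Q = Mul(Rational(1, 9), -64) = Rational(-64, 9) ≈ -7.1111)
Function('Z')(A) = Pow(A, 2) (Function('Z')(A) = Mul(A, A) = Pow(A, 2))
Add(Function('Z')(Add(Q, Mul(-1, 65))), Mul(-1, -11282)) = Add(Pow(Add(Rational(-64, 9), Mul(-1, 65)), 2), Mul(-1, -11282)) = Add(Pow(Add(Rational(-64, 9), -65), 2), 11282) = Add(Pow(Rational(-649, 9), 2), 11282) = Add(Rational(421201, 81), 11282) = Rational(1335043, 81)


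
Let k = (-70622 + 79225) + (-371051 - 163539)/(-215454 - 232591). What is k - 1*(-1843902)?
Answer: 166001227463/89609 ≈ 1.8525e+6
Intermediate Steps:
k = 771013145/89609 (k = 8603 - 534590/(-448045) = 8603 - 534590*(-1/448045) = 8603 + 106918/89609 = 771013145/89609 ≈ 8604.2)
k - 1*(-1843902) = 771013145/89609 - 1*(-1843902) = 771013145/89609 + 1843902 = 166001227463/89609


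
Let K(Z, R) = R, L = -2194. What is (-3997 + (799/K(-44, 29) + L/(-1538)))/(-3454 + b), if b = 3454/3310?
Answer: 4437950355/3861886471 ≈ 1.1492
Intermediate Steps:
b = 1727/1655 (b = 3454*(1/3310) = 1727/1655 ≈ 1.0435)
(-3997 + (799/K(-44, 29) + L/(-1538)))/(-3454 + b) = (-3997 + (799/29 - 2194/(-1538)))/(-3454 + 1727/1655) = (-3997 + (799*(1/29) - 2194*(-1/1538)))/(-5714643/1655) = (-3997 + (799/29 + 1097/769))*(-1655/5714643) = (-3997 + 646244/22301)*(-1655/5714643) = -88490853/22301*(-1655/5714643) = 4437950355/3861886471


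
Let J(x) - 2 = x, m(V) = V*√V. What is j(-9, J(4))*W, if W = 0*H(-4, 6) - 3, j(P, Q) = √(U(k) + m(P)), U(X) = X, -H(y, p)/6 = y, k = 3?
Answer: -3*√(3 - 27*I) ≈ -11.651 + 10.428*I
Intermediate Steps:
m(V) = V^(3/2)
H(y, p) = -6*y
J(x) = 2 + x
j(P, Q) = √(3 + P^(3/2))
W = -3 (W = 0*(-6*(-4)) - 3 = 0*24 - 3 = 0 - 3 = -3)
j(-9, J(4))*W = √(3 + (-9)^(3/2))*(-3) = √(3 - 27*I)*(-3) = -3*√(3 - 27*I)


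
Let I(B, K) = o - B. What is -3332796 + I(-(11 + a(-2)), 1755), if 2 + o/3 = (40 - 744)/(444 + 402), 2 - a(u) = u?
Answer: -469923319/141 ≈ -3.3328e+6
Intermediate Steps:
a(u) = 2 - u
o = -1198/141 (o = -6 + 3*((40 - 744)/(444 + 402)) = -6 + 3*(-704/846) = -6 + 3*(-704*1/846) = -6 + 3*(-352/423) = -6 - 352/141 = -1198/141 ≈ -8.4965)
I(B, K) = -1198/141 - B
-3332796 + I(-(11 + a(-2)), 1755) = -3332796 + (-1198/141 - (-1)*(11 + (2 - 1*(-2)))) = -3332796 + (-1198/141 - (-1)*(11 + (2 + 2))) = -3332796 + (-1198/141 - (-1)*(11 + 4)) = -3332796 + (-1198/141 - (-1)*15) = -3332796 + (-1198/141 - 1*(-15)) = -3332796 + (-1198/141 + 15) = -3332796 + 917/141 = -469923319/141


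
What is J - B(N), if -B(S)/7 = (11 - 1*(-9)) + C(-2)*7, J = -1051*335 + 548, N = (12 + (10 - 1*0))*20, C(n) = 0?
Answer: -351397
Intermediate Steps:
N = 440 (N = (12 + (10 + 0))*20 = (12 + 10)*20 = 22*20 = 440)
J = -351537 (J = -352085 + 548 = -351537)
B(S) = -140 (B(S) = -7*((11 - 1*(-9)) + 0*7) = -7*((11 + 9) + 0) = -7*(20 + 0) = -7*20 = -140)
J - B(N) = -351537 - 1*(-140) = -351537 + 140 = -351397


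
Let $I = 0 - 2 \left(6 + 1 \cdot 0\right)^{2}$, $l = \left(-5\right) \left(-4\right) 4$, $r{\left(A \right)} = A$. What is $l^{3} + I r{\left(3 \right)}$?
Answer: $511784$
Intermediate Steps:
$l = 80$ ($l = 20 \cdot 4 = 80$)
$I = -72$ ($I = 0 - 2 \left(6 + 0\right)^{2} = 0 - 2 \cdot 6^{2} = 0 - 72 = -72$)
$l^{3} + I r{\left(3 \right)} = 80^{3} - 216 = 512000 - 216 = 511784$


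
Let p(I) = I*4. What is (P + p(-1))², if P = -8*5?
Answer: 1936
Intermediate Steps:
P = -40
p(I) = 4*I
(P + p(-1))² = (-40 + 4*(-1))² = (-40 - 4)² = (-44)² = 1936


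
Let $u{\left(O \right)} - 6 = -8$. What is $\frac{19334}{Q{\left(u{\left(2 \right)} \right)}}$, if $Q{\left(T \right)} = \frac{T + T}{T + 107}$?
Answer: $- \frac{1015035}{2} \approx -5.0752 \cdot 10^{5}$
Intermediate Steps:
$u{\left(O \right)} = -2$ ($u{\left(O \right)} = 6 - 8 = -2$)
$Q{\left(T \right)} = \frac{2 T}{107 + T}$
$\frac{19334}{Q{\left(u{\left(2 \right)} \right)}} = \frac{19334}{2 \left(-2\right) \frac{1}{107 - 2}} = \frac{19334}{2 \left(-2\right) \frac{1}{105}} = \frac{19334}{- \frac{4}{105}} = 19334 \left(- \frac{105}{4}\right) = - \frac{1015035}{2}$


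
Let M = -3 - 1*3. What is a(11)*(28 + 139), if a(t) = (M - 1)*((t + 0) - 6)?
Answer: -5845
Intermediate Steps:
M = -6 (M = -3 - 3 = -6)
a(t) = 42 - 7*t (a(t) = (-6 - 1)*((t + 0) - 6) = -7*(t - 6) = -7*(-6 + t) = 42 - 7*t)
a(11)*(28 + 139) = (42 - 7*11)*(28 + 139) = (42 - 77)*167 = -35*167 = -5845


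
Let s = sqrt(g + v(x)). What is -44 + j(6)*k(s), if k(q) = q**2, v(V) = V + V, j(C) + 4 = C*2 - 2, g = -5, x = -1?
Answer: -86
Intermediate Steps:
j(C) = -6 + 2*C (j(C) = -4 + (C*2 - 2) = -4 + (2*C - 2) = -4 + (-2 + 2*C) = -6 + 2*C)
v(V) = 2*V
s = I*sqrt(7) (s = sqrt(-5 + 2*(-1)) = sqrt(-5 - 2) = sqrt(-7) = I*sqrt(7) ≈ 2.6458*I)
-44 + j(6)*k(s) = -44 + (-6 + 2*6)*(I*sqrt(7))**2 = -44 + (-6 + 12)*(-7) = -44 + 6*(-7) = -44 - 42 = -86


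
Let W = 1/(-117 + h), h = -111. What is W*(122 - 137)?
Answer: 5/76 ≈ 0.065789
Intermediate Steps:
W = -1/228 (W = 1/(-117 - 111) = 1/(-228) = -1/228 ≈ -0.0043860)
W*(122 - 137) = -(122 - 137)/228 = -1/228*(-15) = 5/76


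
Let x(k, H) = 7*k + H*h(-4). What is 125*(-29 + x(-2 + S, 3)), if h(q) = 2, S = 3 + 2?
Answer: -250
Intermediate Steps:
S = 5
x(k, H) = 2*H + 7*k (x(k, H) = 7*k + H*2 = 7*k + 2*H = 2*H + 7*k)
125*(-29 + x(-2 + S, 3)) = 125*(-29 + (2*3 + 7*(-2 + 5))) = 125*(-29 + (6 + 7*3)) = 125*(-29 + (6 + 21)) = 125*(-29 + 27) = 125*(-2) = -250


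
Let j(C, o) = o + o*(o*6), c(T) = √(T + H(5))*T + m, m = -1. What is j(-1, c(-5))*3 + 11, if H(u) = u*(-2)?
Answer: -6724 + 165*I*√15 ≈ -6724.0 + 639.04*I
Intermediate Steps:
H(u) = -2*u
c(T) = -1 + T*√(-10 + T) (c(T) = √(T - 2*5)*T - 1 = √(T - 10)*T - 1 = √(-10 + T)*T - 1 = T*√(-10 + T) - 1 = -1 + T*√(-10 + T))
j(C, o) = o + 6*o² (j(C, o) = o + o*(6*o) = o + 6*o²)
j(-1, c(-5))*3 + 11 = ((-1 - 5*√(-10 - 5))*(1 + 6*(-1 - 5*√(-10 - 5))))*3 + 11 = ((-1 - 5*I*√15)*(1 + 6*(-1 - 5*I*√15)))*3 + 11 = ((-1 - 5*I*√15)*(1 + (-6 - 30*I*√15)))*3 + 11 = ((-1 - 5*I*√15)*(-5 - 30*I*√15))*3 + 11 = 3*(-1 - 5*I*√15)*(-5 - 30*I*√15) + 11 = 11 + 3*(-1 - 5*I*√15)*(-5 - 30*I*√15)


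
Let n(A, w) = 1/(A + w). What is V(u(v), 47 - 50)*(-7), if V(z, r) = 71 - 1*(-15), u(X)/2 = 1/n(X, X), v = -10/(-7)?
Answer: -602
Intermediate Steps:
v = 10/7 (v = -10*(-⅐) = 10/7 ≈ 1.4286)
u(X) = 4*X (u(X) = 2/(1/(X + X)) = 2/(1/(2*X)) = 2/((1/(2*X))) = 2*(2*X) = 4*X)
V(z, r) = 86 (V(z, r) = 71 + 15 = 86)
V(u(v), 47 - 50)*(-7) = 86*(-7) = -602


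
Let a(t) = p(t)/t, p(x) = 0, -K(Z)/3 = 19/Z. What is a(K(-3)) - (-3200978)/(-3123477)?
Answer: -3200978/3123477 ≈ -1.0248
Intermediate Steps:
K(Z) = -57/Z
a(t) = 0 (a(t) = 0/t = 0)
a(K(-3)) - (-3200978)/(-3123477) = 0 - (-3200978)/(-3123477) = 0 - (-3200978)*(-1)/3123477 = 0 - 1*3200978/3123477 = 0 - 3200978/3123477 = -3200978/3123477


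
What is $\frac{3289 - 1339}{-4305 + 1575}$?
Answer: $- \frac{5}{7} \approx -0.71429$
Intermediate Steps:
$\frac{3289 - 1339}{-4305 + 1575} = \frac{1950}{-2730} = 1950 \left(- \frac{1}{2730}\right) = - \frac{5}{7}$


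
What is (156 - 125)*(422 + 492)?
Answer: 28334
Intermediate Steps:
(156 - 125)*(422 + 492) = 31*914 = 28334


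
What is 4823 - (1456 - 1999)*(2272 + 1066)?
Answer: 1817357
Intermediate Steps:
4823 - (1456 - 1999)*(2272 + 1066) = 4823 - (-543)*3338 = 4823 - 1*(-1812534) = 4823 + 1812534 = 1817357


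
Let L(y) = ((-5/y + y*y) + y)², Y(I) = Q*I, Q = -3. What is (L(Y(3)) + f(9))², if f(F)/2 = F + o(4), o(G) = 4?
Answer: 183625105225/6561 ≈ 2.7987e+7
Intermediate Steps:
f(F) = 8 + 2*F (f(F) = 2*(F + 4) = 2*(4 + F) = 8 + 2*F)
Y(I) = -3*I
L(y) = (y + y² - 5/y)² (L(y) = ((-5/y + y²) + y)² = ((y² - 5/y) + y)² = (y + y² - 5/y)²)
(L(Y(3)) + f(9))² = ((-5 + (-3*3)² + (-3*3)³)²/(-3*3)² + (8 + 2*9))² = ((-5 + (-9)² + (-9)³)²/(-9)² + (8 + 18))² = ((-5 + 81 - 729)²/81 + 26)² = ((1/81)*(-653)² + 26)² = ((1/81)*426409 + 26)² = (426409/81 + 26)² = (428515/81)² = 183625105225/6561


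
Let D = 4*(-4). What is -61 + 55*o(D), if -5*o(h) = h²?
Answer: -2877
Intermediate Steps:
D = -16
o(h) = -h²/5
-61 + 55*o(D) = -61 + 55*(-⅕*(-16)²) = -61 + 55*(-⅕*256) = -61 + 55*(-256/5) = -61 - 2816 = -2877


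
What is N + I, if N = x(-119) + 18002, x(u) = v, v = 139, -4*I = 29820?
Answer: 10686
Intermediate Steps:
I = -7455 (I = -¼*29820 = -7455)
x(u) = 139
N = 18141 (N = 139 + 18002 = 18141)
N + I = 18141 - 7455 = 10686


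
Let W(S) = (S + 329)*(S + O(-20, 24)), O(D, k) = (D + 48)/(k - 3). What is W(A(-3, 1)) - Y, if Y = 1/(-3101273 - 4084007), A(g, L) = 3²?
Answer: 75287363843/21555840 ≈ 3492.7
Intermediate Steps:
A(g, L) = 9
O(D, k) = (48 + D)/(-3 + k)
W(S) = (329 + S)*(4/3 + S) (W(S) = (S + 329)*(S + (48 - 20)/(-3 + 24)) = (329 + S)*(S + 28/21) = (329 + S)*(S + (1/21)*28) = (329 + S)*(S + 4/3) = (329 + S)*(4/3 + S))
Y = -1/7185280 (Y = 1/(-7185280) = -1/7185280 ≈ -1.3917e-7)
W(A(-3, 1)) - Y = (1316/3 + 9² + (991/3)*9) - 1*(-1/7185280) = (1316/3 + 81 + 2973) + 1/7185280 = 10478/3 + 1/7185280 = 75287363843/21555840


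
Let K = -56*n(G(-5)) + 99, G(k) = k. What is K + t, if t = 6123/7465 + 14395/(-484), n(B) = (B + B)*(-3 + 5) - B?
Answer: 3288168197/3613060 ≈ 910.08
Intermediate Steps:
n(B) = 3*B (n(B) = (2*B)*2 - B = 4*B - B = 3*B)
K = 939 (K = -168*(-5) + 99 = -56*(-15) + 99 = 840 + 99 = 939)
t = -104495143/3613060 (t = 6123*(1/7465) + 14395*(-1/484) = 6123/7465 - 14395/484 = -104495143/3613060 ≈ -28.922)
K + t = 939 - 104495143/3613060 = 3288168197/3613060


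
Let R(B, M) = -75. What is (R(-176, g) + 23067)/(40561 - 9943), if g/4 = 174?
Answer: 3832/5103 ≈ 0.75093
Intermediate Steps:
g = 696 (g = 4*174 = 696)
(R(-176, g) + 23067)/(40561 - 9943) = (-75 + 23067)/(40561 - 9943) = 22992/30618 = 22992*(1/30618) = 3832/5103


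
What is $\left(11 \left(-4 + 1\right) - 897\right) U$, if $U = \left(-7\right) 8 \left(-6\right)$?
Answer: $-312480$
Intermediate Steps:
$U = 336$ ($U = \left(-56\right) \left(-6\right) = 336$)
$\left(11 \left(-4 + 1\right) - 897\right) U = \left(11 \left(-4 + 1\right) - 897\right) 336 = \left(11 \left(-3\right) - 897\right) 336 = \left(-33 - 897\right) 336 = \left(-930\right) 336 = -312480$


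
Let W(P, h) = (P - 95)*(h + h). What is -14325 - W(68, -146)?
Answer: -22209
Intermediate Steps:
W(P, h) = 2*h*(-95 + P) (W(P, h) = (-95 + P)*(2*h) = 2*h*(-95 + P))
-14325 - W(68, -146) = -14325 - 2*(-146)*(-95 + 68) = -14325 - 2*(-146)*(-27) = -14325 - 1*7884 = -14325 - 7884 = -22209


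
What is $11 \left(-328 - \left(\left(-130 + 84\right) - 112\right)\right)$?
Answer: $-1870$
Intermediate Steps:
$11 \left(-328 - \left(\left(-130 + 84\right) - 112\right)\right) = 11 \left(-328 - \left(-46 - 112\right)\right) = 11 \left(-328 - -158\right) = 11 \left(-328 + 158\right) = 11 \left(-170\right) = -1870$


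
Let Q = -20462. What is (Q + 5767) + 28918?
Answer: 14223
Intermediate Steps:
(Q + 5767) + 28918 = (-20462 + 5767) + 28918 = -14695 + 28918 = 14223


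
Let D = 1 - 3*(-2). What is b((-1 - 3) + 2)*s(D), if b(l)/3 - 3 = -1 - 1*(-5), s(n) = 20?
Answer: 420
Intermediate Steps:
D = 7 (D = 1 + 6 = 7)
b(l) = 21 (b(l) = 9 + 3*(-1 - 1*(-5)) = 9 + 3*(-1 + 5) = 9 + 3*4 = 9 + 12 = 21)
b((-1 - 3) + 2)*s(D) = 21*20 = 420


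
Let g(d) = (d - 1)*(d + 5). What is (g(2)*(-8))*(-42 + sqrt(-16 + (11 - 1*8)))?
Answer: 2352 - 56*I*sqrt(13) ≈ 2352.0 - 201.91*I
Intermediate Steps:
g(d) = (-1 + d)*(5 + d)
(g(2)*(-8))*(-42 + sqrt(-16 + (11 - 1*8))) = ((-5 + 2**2 + 4*2)*(-8))*(-42 + sqrt(-16 + (11 - 1*8))) = ((-5 + 4 + 8)*(-8))*(-42 + sqrt(-16 + (11 - 8))) = (7*(-8))*(-42 + sqrt(-16 + 3)) = -56*(-42 + sqrt(-13)) = -56*(-42 + I*sqrt(13)) = 2352 - 56*I*sqrt(13)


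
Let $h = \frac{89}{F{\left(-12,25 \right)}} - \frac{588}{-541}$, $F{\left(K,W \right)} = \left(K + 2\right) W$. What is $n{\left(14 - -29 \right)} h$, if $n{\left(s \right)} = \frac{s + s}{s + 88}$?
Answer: $\frac{4250593}{8858875} \approx 0.47981$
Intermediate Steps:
$F{\left(K,W \right)} = W \left(2 + K\right)$ ($F{\left(K,W \right)} = \left(2 + K\right) W = W \left(2 + K\right)$)
$h = \frac{98851}{135250}$ ($h = \frac{89}{25 \left(2 - 12\right)} - \frac{588}{-541} = \frac{89}{25 \left(-10\right)} - - \frac{588}{541} = \frac{89}{-250} + \frac{588}{541} = 89 \left(- \frac{1}{250}\right) + \frac{588}{541} = - \frac{89}{250} + \frac{588}{541} = \frac{98851}{135250} \approx 0.73088$)
$n{\left(s \right)} = \frac{2 s}{88 + s}$
$n{\left(14 - -29 \right)} h = \frac{2 \left(14 - -29\right)}{88 + \left(14 - -29\right)} \frac{98851}{135250} = \frac{2 \left(14 + 29\right)}{88 + \left(14 + 29\right)} \frac{98851}{135250} = 2 \cdot 43 \frac{1}{88 + 43} \cdot \frac{98851}{135250} = 2 \cdot 43 \cdot \frac{1}{131} \cdot \frac{98851}{135250} = \frac{86}{131} \cdot \frac{98851}{135250} = \frac{4250593}{8858875}$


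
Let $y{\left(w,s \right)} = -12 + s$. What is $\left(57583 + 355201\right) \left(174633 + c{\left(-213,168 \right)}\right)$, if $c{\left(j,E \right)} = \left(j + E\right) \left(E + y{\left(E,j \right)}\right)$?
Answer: $73144499232$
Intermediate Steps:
$c{\left(j,E \right)} = \left(E + j\right) \left(-12 + E + j\right)$ ($c{\left(j,E \right)} = \left(j + E\right) \left(E + \left(-12 + j\right)\right) = \left(E + j\right) \left(-12 + E + j\right)$)
$\left(57583 + 355201\right) \left(174633 + c{\left(-213,168 \right)}\right) = \left(57583 + 355201\right) \left(174633 + \left(168^{2} + 168 \left(-213\right) + 168 \left(-12 - 213\right) - 213 \left(-12 - 213\right)\right)\right) = 412784 \left(174633 + \left(28224 - 35784 + 168 \left(-225\right) - -47925\right)\right) = 412784 \left(174633 + \left(28224 - 35784 - 37800 + 47925\right)\right) = 412784 \left(174633 + 2565\right) = 412784 \cdot 177198 = 73144499232$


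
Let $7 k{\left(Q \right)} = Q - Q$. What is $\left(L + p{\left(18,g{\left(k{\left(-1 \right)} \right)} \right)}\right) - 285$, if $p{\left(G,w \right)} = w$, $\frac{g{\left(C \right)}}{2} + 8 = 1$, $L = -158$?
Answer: $-457$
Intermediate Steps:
$k{\left(Q \right)} = 0$ ($k{\left(Q \right)} = \frac{Q - Q}{7} = \frac{1}{7} \cdot 0 = 0$)
$g{\left(C \right)} = -14$ ($g{\left(C \right)} = -16 + 2 \cdot 1 = -16 + 2 = -14$)
$\left(L + p{\left(18,g{\left(k{\left(-1 \right)} \right)} \right)}\right) - 285 = \left(-158 - 14\right) - 285 = -172 - 285 = -457$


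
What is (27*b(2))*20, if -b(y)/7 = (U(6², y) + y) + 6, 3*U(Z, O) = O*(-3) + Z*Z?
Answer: -1655640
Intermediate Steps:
U(Z, O) = -O + Z²/3 (U(Z, O) = (O*(-3) + Z*Z)/3 = (-3*O + Z²)/3 = (Z² - 3*O)/3 = -O + Z²/3)
b(y) = -3066 (b(y) = -7*(((-y + (6²)²/3) + y) + 6) = -7*(((-y + (⅓)*36²) + y) + 6) = -7*(((-y + (⅓)*1296) + y) + 6) = -7*(((-y + 432) + y) + 6) = -7*(((432 - y) + y) + 6) = -7*(432 + 6) = -7*438 = -3066)
(27*b(2))*20 = (27*(-3066))*20 = -82782*20 = -1655640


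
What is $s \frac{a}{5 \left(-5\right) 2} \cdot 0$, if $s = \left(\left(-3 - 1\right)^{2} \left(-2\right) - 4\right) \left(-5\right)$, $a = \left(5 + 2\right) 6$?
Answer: $0$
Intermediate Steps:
$a = 42$ ($a = 7 \cdot 6 = 42$)
$s = 180$ ($s = \left(\left(-4\right)^{2} \left(-2\right) - 4\right) \left(-5\right) = \left(16 \left(-2\right) - 4\right) \left(-5\right) = \left(-32 - 4\right) \left(-5\right) = \left(-36\right) \left(-5\right) = 180$)
$s \frac{a}{5 \left(-5\right) 2} \cdot 0 = 180 \frac{42}{5 \left(-5\right) 2} \cdot 0 = 180 \frac{42}{\left(-25\right) 2} \cdot 0 = 180 \frac{42}{-50} \cdot 0 = 180 \cdot 42 \left(- \frac{1}{50}\right) 0 = 180 \left(- \frac{21}{25}\right) 0 = \left(- \frac{756}{5}\right) 0 = 0$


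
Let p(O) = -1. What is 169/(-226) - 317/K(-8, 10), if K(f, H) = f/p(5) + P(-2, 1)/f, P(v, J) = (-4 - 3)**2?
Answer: -575671/3390 ≈ -169.81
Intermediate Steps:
P(v, J) = 49 (P(v, J) = (-7)**2 = 49)
K(f, H) = -f + 49/f (K(f, H) = f/(-1) + 49/f = f*(-1) + 49/f = -f + 49/f)
169/(-226) - 317/K(-8, 10) = 169/(-226) - 317/(-1*(-8) + 49/(-8)) = 169*(-1/226) - 317/(8 + 49*(-1/8)) = -169/226 - 317/(8 - 49/8) = -169/226 - 317/15/8 = -169/226 - 317*8/15 = -169/226 - 2536/15 = -575671/3390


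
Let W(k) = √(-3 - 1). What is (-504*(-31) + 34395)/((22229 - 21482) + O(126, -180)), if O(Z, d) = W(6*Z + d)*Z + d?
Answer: 50019/679 - 66692*I/2037 ≈ 73.666 - 32.74*I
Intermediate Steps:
W(k) = 2*I (W(k) = √(-4) = 2*I)
O(Z, d) = d + 2*I*Z (O(Z, d) = (2*I)*Z + d = 2*I*Z + d = d + 2*I*Z)
(-504*(-31) + 34395)/((22229 - 21482) + O(126, -180)) = (-504*(-31) + 34395)/((22229 - 21482) + (-180 + 2*I*126)) = (15624 + 34395)/(747 + (-180 + 252*I)) = 50019/(567 + 252*I) = 50019*((567 - 252*I)/384993) = 16673*(567 - 252*I)/128331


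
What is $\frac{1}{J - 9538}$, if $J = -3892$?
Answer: $- \frac{1}{13430} \approx -7.446 \cdot 10^{-5}$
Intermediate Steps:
$\frac{1}{J - 9538} = \frac{1}{-3892 - 9538} = \frac{1}{-13430} = - \frac{1}{13430}$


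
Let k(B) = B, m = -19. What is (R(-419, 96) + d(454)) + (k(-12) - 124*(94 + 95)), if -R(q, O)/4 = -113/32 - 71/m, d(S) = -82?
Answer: -3576685/152 ≈ -23531.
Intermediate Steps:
R(q, O) = -125/152 (R(q, O) = -4*(-113/32 - 71/(-19)) = -4*(-113*1/32 - 71*(-1/19)) = -4*(-113/32 + 71/19) = -4*125/608 = -125/152)
(R(-419, 96) + d(454)) + (k(-12) - 124*(94 + 95)) = (-125/152 - 82) + (-12 - 124*(94 + 95)) = -12589/152 + (-12 - 124*189) = -12589/152 + (-12 - 23436) = -12589/152 - 23448 = -3576685/152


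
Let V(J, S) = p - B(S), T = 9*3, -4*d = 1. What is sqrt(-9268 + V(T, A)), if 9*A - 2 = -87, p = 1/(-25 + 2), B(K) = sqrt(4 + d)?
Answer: sqrt(-19611180 - 1058*sqrt(15))/46 ≈ 96.281*I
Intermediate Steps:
d = -1/4 (d = -1/4*1 = -1/4 ≈ -0.25000)
T = 27
B(K) = sqrt(15)/2 (B(K) = sqrt(4 - 1/4) = sqrt(15/4) = sqrt(15)/2)
p = -1/23 (p = 1/(-23) = -1/23 ≈ -0.043478)
A = -85/9 (A = 2/9 + (1/9)*(-87) = 2/9 - 29/3 = -85/9 ≈ -9.4444)
V(J, S) = -1/23 - sqrt(15)/2
sqrt(-9268 + V(T, A)) = sqrt(-9268 + (-1/23 - sqrt(15)/2)) = sqrt(-213165/23 - sqrt(15)/2)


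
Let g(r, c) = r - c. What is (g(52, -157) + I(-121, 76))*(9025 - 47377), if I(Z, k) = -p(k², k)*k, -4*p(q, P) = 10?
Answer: -15302448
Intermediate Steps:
p(q, P) = -5/2 (p(q, P) = -¼*10 = -5/2)
I(Z, k) = 5*k/2 (I(Z, k) = -(-5)*k/2 = 5*k/2)
(g(52, -157) + I(-121, 76))*(9025 - 47377) = ((52 - 1*(-157)) + (5/2)*76)*(9025 - 47377) = ((52 + 157) + 190)*(-38352) = (209 + 190)*(-38352) = 399*(-38352) = -15302448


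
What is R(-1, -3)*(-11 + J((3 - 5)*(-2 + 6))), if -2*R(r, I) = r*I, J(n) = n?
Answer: 57/2 ≈ 28.500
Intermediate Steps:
R(r, I) = -I*r/2 (R(r, I) = -r*I/2 = -I*r/2)
R(-1, -3)*(-11 + J((3 - 5)*(-2 + 6))) = (-½*(-3)*(-1))*(-11 + (3 - 5)*(-2 + 6)) = -3*(-11 - 2*4)/2 = -3*(-11 - 8)/2 = -3/2*(-19) = 57/2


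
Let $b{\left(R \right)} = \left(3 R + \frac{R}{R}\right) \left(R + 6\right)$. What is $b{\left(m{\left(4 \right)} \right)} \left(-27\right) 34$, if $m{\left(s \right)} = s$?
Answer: $-119340$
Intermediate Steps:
$b{\left(R \right)} = \left(1 + 3 R\right) \left(6 + R\right)$ ($b{\left(R \right)} = \left(3 R + 1\right) \left(6 + R\right) = \left(1 + 3 R\right) \left(6 + R\right)$)
$b{\left(m{\left(4 \right)} \right)} \left(-27\right) 34 = \left(6 + 3 \cdot 4^{2} + 19 \cdot 4\right) \left(-27\right) 34 = \left(6 + 3 \cdot 16 + 76\right) \left(-27\right) 34 = \left(6 + 48 + 76\right) \left(-27\right) 34 = 130 \left(-27\right) 34 = \left(-3510\right) 34 = -119340$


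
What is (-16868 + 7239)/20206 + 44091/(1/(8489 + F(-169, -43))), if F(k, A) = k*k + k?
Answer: 32857384165597/20206 ≈ 1.6261e+9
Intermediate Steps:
F(k, A) = k + k² (F(k, A) = k² + k = k + k²)
(-16868 + 7239)/20206 + 44091/(1/(8489 + F(-169, -43))) = (-16868 + 7239)/20206 + 44091/(1/(8489 - 169*(1 - 169))) = -9629*1/20206 + 44091/(1/(8489 - 169*(-168))) = -9629/20206 + 44091/(1/(8489 + 28392)) = -9629/20206 + 44091/(1/36881) = -9629/20206 + 44091*36881 = -9629/20206 + 1626120171 = 32857384165597/20206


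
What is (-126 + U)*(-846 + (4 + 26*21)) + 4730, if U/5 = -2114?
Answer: 3170746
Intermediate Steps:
U = -10570 (U = 5*(-2114) = -10570)
(-126 + U)*(-846 + (4 + 26*21)) + 4730 = (-126 - 10570)*(-846 + (4 + 26*21)) + 4730 = -10696*(-846 + (4 + 546)) + 4730 = -10696*(-846 + 550) + 4730 = -10696*(-296) + 4730 = 3166016 + 4730 = 3170746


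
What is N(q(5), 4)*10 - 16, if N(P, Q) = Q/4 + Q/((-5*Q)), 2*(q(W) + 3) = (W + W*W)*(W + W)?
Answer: -8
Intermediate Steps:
q(W) = -3 + W*(W + W**2) (q(W) = -3 + ((W + W*W)*(W + W))/2 = -3 + ((W + W**2)*(2*W))/2 = -3 + (2*W*(W + W**2))/2 = -3 + W*(W + W**2))
N(P, Q) = -1/5 + Q/4 (N(P, Q) = Q*(1/4) + Q*(-1/(5*Q)) = Q/4 - 1/5 = -1/5 + Q/4)
N(q(5), 4)*10 - 16 = (-1/5 + (1/4)*4)*10 - 16 = (-1/5 + 1)*10 - 16 = (4/5)*10 - 16 = 8 - 16 = -8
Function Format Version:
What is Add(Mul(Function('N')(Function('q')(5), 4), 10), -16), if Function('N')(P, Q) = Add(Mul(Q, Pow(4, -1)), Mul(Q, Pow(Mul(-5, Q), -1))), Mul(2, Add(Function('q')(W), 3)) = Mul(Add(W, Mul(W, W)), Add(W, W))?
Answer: -8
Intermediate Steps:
Function('q')(W) = Add(-3, Mul(W, Add(W, Pow(W, 2)))) (Function('q')(W) = Add(-3, Mul(Rational(1, 2), Mul(Add(W, Mul(W, W)), Add(W, W)))) = Add(-3, Mul(Rational(1, 2), Mul(Add(W, Pow(W, 2)), Mul(2, W)))) = Add(-3, Mul(Rational(1, 2), Mul(2, W, Add(W, Pow(W, 2))))) = Add(-3, Mul(W, Add(W, Pow(W, 2)))))
Function('N')(P, Q) = Add(Rational(-1, 5), Mul(Rational(1, 4), Q)) (Function('N')(P, Q) = Add(Mul(Q, Rational(1, 4)), Mul(Q, Mul(Rational(-1, 5), Pow(Q, -1)))) = Add(Mul(Rational(1, 4), Q), Rational(-1, 5)) = Add(Rational(-1, 5), Mul(Rational(1, 4), Q)))
Add(Mul(Function('N')(Function('q')(5), 4), 10), -16) = Add(Mul(Add(Rational(-1, 5), Mul(Rational(1, 4), 4)), 10), -16) = Add(Mul(Add(Rational(-1, 5), 1), 10), -16) = Add(Mul(Rational(4, 5), 10), -16) = Add(8, -16) = -8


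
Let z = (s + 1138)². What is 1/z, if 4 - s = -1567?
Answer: 1/7338681 ≈ 1.3626e-7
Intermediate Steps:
s = 1571 (s = 4 - 1*(-1567) = 4 + 1567 = 1571)
z = 7338681 (z = (1571 + 1138)² = 2709² = 7338681)
1/z = 1/7338681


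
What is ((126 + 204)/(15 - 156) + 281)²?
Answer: 171531409/2209 ≈ 77651.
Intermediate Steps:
((126 + 204)/(15 - 156) + 281)² = (330/(-141) + 281)² = (330*(-1/141) + 281)² = (-110/47 + 281)² = (13097/47)² = 171531409/2209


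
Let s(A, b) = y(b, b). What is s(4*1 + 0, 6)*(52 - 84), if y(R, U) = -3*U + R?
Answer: 384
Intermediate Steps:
y(R, U) = R - 3*U
s(A, b) = -2*b (s(A, b) = b - 3*b = -2*b)
s(4*1 + 0, 6)*(52 - 84) = (-2*6)*(52 - 84) = -12*(-32) = 384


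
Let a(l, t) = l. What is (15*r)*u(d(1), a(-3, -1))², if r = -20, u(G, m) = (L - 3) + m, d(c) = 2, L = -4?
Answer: -30000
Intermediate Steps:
u(G, m) = -7 + m (u(G, m) = (-4 - 3) + m = -7 + m)
(15*r)*u(d(1), a(-3, -1))² = (15*(-20))*(-7 - 3)² = -300*(-10)² = -300*100 = -30000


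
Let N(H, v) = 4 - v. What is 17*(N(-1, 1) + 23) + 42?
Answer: 484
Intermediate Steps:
17*(N(-1, 1) + 23) + 42 = 17*((4 - 1*1) + 23) + 42 = 17*((4 - 1) + 23) + 42 = 17*(3 + 23) + 42 = 17*26 + 42 = 442 + 42 = 484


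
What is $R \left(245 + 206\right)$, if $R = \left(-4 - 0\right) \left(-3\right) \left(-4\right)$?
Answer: $-21648$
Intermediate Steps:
$R = -48$ ($R = \left(-4 + 0\right) \left(-3\right) \left(-4\right) = \left(-4\right) \left(-3\right) \left(-4\right) = 12 \left(-4\right) = -48$)
$R \left(245 + 206\right) = - 48 \left(245 + 206\right) = \left(-48\right) 451 = -21648$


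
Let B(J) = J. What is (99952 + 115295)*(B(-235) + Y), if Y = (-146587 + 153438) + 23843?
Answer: 6556208373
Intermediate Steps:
Y = 30694 (Y = 6851 + 23843 = 30694)
(99952 + 115295)*(B(-235) + Y) = (99952 + 115295)*(-235 + 30694) = 215247*30459 = 6556208373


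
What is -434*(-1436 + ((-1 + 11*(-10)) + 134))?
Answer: 613242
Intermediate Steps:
-434*(-1436 + ((-1 + 11*(-10)) + 134)) = -434*(-1436 + ((-1 - 110) + 134)) = -434*(-1436 + (-111 + 134)) = -434*(-1436 + 23) = -434*(-1413) = 613242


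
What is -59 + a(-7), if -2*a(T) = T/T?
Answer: -119/2 ≈ -59.500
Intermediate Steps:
a(T) = -1/2 (a(T) = -T/(2*T) = -1/2*1 = -1/2)
-59 + a(-7) = -59 - 1/2 = -119/2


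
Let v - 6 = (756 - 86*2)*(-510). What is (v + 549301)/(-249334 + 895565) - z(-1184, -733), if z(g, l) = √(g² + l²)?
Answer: 251467/646231 - √1939145 ≈ -1392.1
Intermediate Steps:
v = -297834 (v = 6 + (756 - 86*2)*(-510) = 6 + (756 - 172)*(-510) = 6 + 584*(-510) = 6 - 297840 = -297834)
(v + 549301)/(-249334 + 895565) - z(-1184, -733) = (-297834 + 549301)/(-249334 + 895565) - √((-1184)² + (-733)²) = 251467/646231 - √(1401856 + 537289) = 251467*(1/646231) - √1939145 = 251467/646231 - √1939145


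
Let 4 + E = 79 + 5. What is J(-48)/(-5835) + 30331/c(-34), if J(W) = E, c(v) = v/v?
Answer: 35396261/1167 ≈ 30331.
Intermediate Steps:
c(v) = 1
E = 80 (E = -4 + (79 + 5) = -4 + 84 = 80)
J(W) = 80
J(-48)/(-5835) + 30331/c(-34) = 80/(-5835) + 30331/1 = 80*(-1/5835) + 30331*1 = -16/1167 + 30331 = 35396261/1167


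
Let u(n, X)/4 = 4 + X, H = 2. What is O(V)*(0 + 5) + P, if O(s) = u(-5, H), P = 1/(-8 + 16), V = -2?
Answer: 961/8 ≈ 120.13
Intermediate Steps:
P = 1/8 ≈ 0.12500
u(n, X) = 16 + 4*X (u(n, X) = 4*(4 + X) = 16 + 4*X)
O(s) = 24 (O(s) = 16 + 4*2 = 16 + 8 = 24)
O(V)*(0 + 5) + P = 24*(0 + 5) + 1/8 = 24*5 + 1/8 = 120 + 1/8 = 961/8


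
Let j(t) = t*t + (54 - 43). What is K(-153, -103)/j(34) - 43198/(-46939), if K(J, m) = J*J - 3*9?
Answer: 382646588/18259271 ≈ 20.956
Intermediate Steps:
K(J, m) = -27 + J**2 (K(J, m) = J**2 - 27 = -27 + J**2)
j(t) = 11 + t**2 (j(t) = t**2 + 11 = 11 + t**2)
K(-153, -103)/j(34) - 43198/(-46939) = (-27 + (-153)**2)/(11 + 34**2) - 43198/(-46939) = (-27 + 23409)/(11 + 1156) - 43198*(-1/46939) = 23382/1167 + 43198/46939 = 23382*(1/1167) + 43198/46939 = 7794/389 + 43198/46939 = 382646588/18259271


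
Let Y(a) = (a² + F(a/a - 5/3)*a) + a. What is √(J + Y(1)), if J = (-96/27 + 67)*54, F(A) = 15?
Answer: √3443 ≈ 58.677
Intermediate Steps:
Y(a) = a² + 16*a (Y(a) = (a² + 15*a) + a = a² + 16*a)
J = 3426 (J = (-96*1/27 + 67)*54 = (-32/9 + 67)*54 = (571/9)*54 = 3426)
√(J + Y(1)) = √(3426 + 1*(16 + 1)) = √(3426 + 1*17) = √(3426 + 17) = √3443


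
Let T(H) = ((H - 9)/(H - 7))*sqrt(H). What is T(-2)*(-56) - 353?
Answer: -353 - 616*I*sqrt(2)/9 ≈ -353.0 - 96.795*I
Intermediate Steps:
T(H) = sqrt(H)*(-9 + H)/(-7 + H) (T(H) = ((-9 + H)/(-7 + H))*sqrt(H) = sqrt(H)*(-9 + H)/(-7 + H))
T(-2)*(-56) - 353 = (sqrt(-2)*(-9 - 2)/(-7 - 2))*(-56) - 353 = ((I*sqrt(2))*(-11)/(-9))*(-56) - 353 = ((I*sqrt(2))*(-1/9)*(-11))*(-56) - 353 = (11*I*sqrt(2)/9)*(-56) - 353 = -616*I*sqrt(2)/9 - 353 = -353 - 616*I*sqrt(2)/9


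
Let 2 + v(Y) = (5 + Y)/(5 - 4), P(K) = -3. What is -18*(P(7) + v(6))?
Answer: -108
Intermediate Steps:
v(Y) = 3 + Y (v(Y) = -2 + (5 + Y)/(5 - 4) = -2 + (5 + Y)/1 = -2 + (5 + Y)*1 = -2 + (5 + Y) = 3 + Y)
-18*(P(7) + v(6)) = -18*(-3 + (3 + 6)) = -18*(-3 + 9) = -18*6 = -108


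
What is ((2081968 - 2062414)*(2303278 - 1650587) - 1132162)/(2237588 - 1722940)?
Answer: 3190396913/128662 ≈ 24797.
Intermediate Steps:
((2081968 - 2062414)*(2303278 - 1650587) - 1132162)/(2237588 - 1722940) = (19554*652691 - 1132162)/514648 = (12762719814 - 1132162)*(1/514648) = 12761587652*(1/514648) = 3190396913/128662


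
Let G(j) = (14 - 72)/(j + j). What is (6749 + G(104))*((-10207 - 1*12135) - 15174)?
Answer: -6582810593/26 ≈ -2.5319e+8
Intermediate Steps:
G(j) = -29/j (G(j) = -58*1/(2*j) = -29/j)
(6749 + G(104))*((-10207 - 1*12135) - 15174) = (6749 - 29/104)*((-10207 - 1*12135) - 15174) = (6749 - 29*1/104)*((-10207 - 12135) - 15174) = (6749 - 29/104)*(-22342 - 15174) = (701867/104)*(-37516) = -6582810593/26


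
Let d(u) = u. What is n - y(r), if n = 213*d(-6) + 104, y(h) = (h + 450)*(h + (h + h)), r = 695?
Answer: -2388499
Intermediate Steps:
y(h) = 3*h*(450 + h) (y(h) = (450 + h)*(h + 2*h) = (450 + h)*(3*h) = 3*h*(450 + h))
n = -1174 (n = 213*(-6) + 104 = -1278 + 104 = -1174)
n - y(r) = -1174 - 3*695*(450 + 695) = -1174 - 3*695*1145 = -1174 - 1*2387325 = -1174 - 2387325 = -2388499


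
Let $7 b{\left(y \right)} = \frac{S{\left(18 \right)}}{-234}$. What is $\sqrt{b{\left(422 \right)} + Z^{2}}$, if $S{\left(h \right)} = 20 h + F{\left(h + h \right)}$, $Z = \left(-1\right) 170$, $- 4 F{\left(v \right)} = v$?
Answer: $\frac{\sqrt{5664358}}{14} \approx 170.0$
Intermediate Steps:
$F{\left(v \right)} = - \frac{v}{4}$
$Z = -170$
$S{\left(h \right)} = \frac{39 h}{2}$ ($S{\left(h \right)} = 20 h - \frac{h + h}{4} = 20 h - \frac{2 h}{4} = 20 h - \frac{h}{2} = \frac{39 h}{2}$)
$b{\left(y \right)} = - \frac{3}{14}$ ($b{\left(y \right)} = \frac{\frac{39}{2} \cdot 18 \frac{1}{-234}}{7} = \frac{351 \left(- \frac{1}{234}\right)}{7} = \frac{1}{7} \left(- \frac{3}{2}\right) = - \frac{3}{14}$)
$\sqrt{b{\left(422 \right)} + Z^{2}} = \sqrt{- \frac{3}{14} + \left(-170\right)^{2}} = \sqrt{- \frac{3}{14} + 28900} = \sqrt{\frac{404597}{14}} = \frac{\sqrt{5664358}}{14}$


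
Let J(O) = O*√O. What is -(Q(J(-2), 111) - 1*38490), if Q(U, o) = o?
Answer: 38379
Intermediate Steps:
J(O) = O^(3/2)
-(Q(J(-2), 111) - 1*38490) = -(111 - 1*38490) = -(111 - 38490) = -1*(-38379) = 38379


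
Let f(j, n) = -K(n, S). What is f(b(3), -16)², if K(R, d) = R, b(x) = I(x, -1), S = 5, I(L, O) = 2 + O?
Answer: 256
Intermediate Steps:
b(x) = 1 (b(x) = 2 - 1 = 1)
f(j, n) = -n
f(b(3), -16)² = (-1*(-16))² = 16² = 256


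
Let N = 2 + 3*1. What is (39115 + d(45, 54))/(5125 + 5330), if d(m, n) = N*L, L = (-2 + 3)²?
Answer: 2608/697 ≈ 3.7417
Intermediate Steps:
N = 5 (N = 2 + 3 = 5)
L = 1 (L = 1² = 1)
d(m, n) = 5 (d(m, n) = 5*1 = 5)
(39115 + d(45, 54))/(5125 + 5330) = (39115 + 5)/(5125 + 5330) = 39120/10455 = 39120*(1/10455) = 2608/697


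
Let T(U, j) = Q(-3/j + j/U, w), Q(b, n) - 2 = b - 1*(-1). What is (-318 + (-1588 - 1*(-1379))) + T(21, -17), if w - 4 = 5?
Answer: -187294/357 ≈ -524.63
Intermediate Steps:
w = 9 (w = 4 + 5 = 9)
Q(b, n) = 3 + b (Q(b, n) = 2 + (b - 1*(-1)) = 2 + (b + 1) = 2 + (1 + b) = 3 + b)
T(U, j) = 3 - 3/j + j/U (T(U, j) = 3 + (-3/j + j/U) = 3 - 3/j + j/U)
(-318 + (-1588 - 1*(-1379))) + T(21, -17) = (-318 + (-1588 - 1*(-1379))) + (3 - 3/(-17) - 17/21) = (-318 + (-1588 + 1379)) + (3 - 3*(-1/17) - 17*1/21) = (-318 - 209) + (3 + 3/17 - 17/21) = -527 + 845/357 = -187294/357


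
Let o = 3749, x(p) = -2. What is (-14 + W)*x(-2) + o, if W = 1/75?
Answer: 283273/75 ≈ 3777.0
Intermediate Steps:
W = 1/75 ≈ 0.013333
(-14 + W)*x(-2) + o = (-14 + 1/75)*(-2) + 3749 = -1049/75*(-2) + 3749 = 2098/75 + 3749 = 283273/75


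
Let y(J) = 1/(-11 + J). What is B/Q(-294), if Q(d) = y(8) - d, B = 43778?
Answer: 131334/881 ≈ 149.07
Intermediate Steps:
Q(d) = -⅓ - d (Q(d) = 1/(-11 + 8) - d = 1/(-3) - d = -⅓ - d)
B/Q(-294) = 43778/(-⅓ - 1*(-294)) = 43778/(-⅓ + 294) = 43778/(881/3) = 43778*(3/881) = 131334/881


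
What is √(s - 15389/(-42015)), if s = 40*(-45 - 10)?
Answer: I*√3882925926165/42015 ≈ 46.9*I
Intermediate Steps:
s = -2200 (s = 40*(-55) = -2200)
√(s - 15389/(-42015)) = √(-2200 - 15389/(-42015)) = √(-2200 - 15389*(-1/42015)) = √(-2200 + 15389/42015) = √(-92417611/42015) = I*√3882925926165/42015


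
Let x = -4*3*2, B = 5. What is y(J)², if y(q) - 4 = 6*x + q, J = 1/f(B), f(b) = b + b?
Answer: 1957201/100 ≈ 19572.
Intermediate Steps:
f(b) = 2*b
J = ⅒ (J = 1/(2*5) = 1/10 = ⅒ ≈ 0.10000)
x = -24 (x = -12*2 = -24)
y(q) = -140 + q (y(q) = 4 + (6*(-24) + q) = 4 + (-144 + q) = -140 + q)
y(J)² = (-140 + ⅒)² = (-1399/10)² = 1957201/100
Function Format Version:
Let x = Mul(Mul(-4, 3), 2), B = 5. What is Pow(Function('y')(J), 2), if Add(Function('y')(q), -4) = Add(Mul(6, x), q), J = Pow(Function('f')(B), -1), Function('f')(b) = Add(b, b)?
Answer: Rational(1957201, 100) ≈ 19572.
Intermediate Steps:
Function('f')(b) = Mul(2, b)
J = Rational(1, 10) (J = Pow(Mul(2, 5), -1) = Pow(10, -1) = Rational(1, 10) ≈ 0.10000)
x = -24 (x = Mul(-12, 2) = -24)
Function('y')(q) = Add(-140, q) (Function('y')(q) = Add(4, Add(Mul(6, -24), q)) = Add(4, Add(-144, q)) = Add(-140, q))
Pow(Function('y')(J), 2) = Pow(Add(-140, Rational(1, 10)), 2) = Pow(Rational(-1399, 10), 2) = Rational(1957201, 100)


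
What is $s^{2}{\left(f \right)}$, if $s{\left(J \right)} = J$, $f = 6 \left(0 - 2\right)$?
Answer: $144$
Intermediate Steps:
$f = -12$ ($f = 6 \left(-2\right) = -12$)
$s^{2}{\left(f \right)} = \left(-12\right)^{2} = 144$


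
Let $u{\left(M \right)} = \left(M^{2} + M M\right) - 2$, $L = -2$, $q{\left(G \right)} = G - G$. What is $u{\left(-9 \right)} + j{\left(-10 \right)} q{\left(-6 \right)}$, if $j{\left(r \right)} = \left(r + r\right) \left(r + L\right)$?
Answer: $160$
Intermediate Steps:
$q{\left(G \right)} = 0$
$u{\left(M \right)} = -2 + 2 M^{2}$ ($u{\left(M \right)} = \left(M^{2} + M^{2}\right) - 2 = 2 M^{2} - 2 = -2 + 2 M^{2}$)
$j{\left(r \right)} = 2 r \left(-2 + r\right)$ ($j{\left(r \right)} = \left(r + r\right) \left(r - 2\right) = 2 r \left(-2 + r\right)$)
$u{\left(-9 \right)} + j{\left(-10 \right)} q{\left(-6 \right)} = \left(-2 + 2 \left(-9\right)^{2}\right) + 2 \left(-10\right) \left(-2 - 10\right) 0 = \left(-2 + 2 \cdot 81\right) + 2 \left(-10\right) \left(-12\right) 0 = \left(-2 + 162\right) + 240 \cdot 0 = 160 + 0 = 160$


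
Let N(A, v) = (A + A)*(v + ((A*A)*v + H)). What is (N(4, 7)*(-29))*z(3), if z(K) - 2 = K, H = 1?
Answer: -139200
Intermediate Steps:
N(A, v) = 2*A*(1 + v + v*A²) (N(A, v) = (A + A)*(v + ((A*A)*v + 1)) = (2*A)*(v + (A²*v + 1)) = (2*A)*(v + (v*A² + 1)) = (2*A)*(v + (1 + v*A²)) = (2*A)*(1 + v + v*A²) = 2*A*(1 + v + v*A²))
z(K) = 2 + K
(N(4, 7)*(-29))*z(3) = ((2*4*(1 + 7 + 7*4²))*(-29))*(2 + 3) = ((2*4*(1 + 7 + 7*16))*(-29))*5 = ((2*4*(1 + 7 + 112))*(-29))*5 = ((2*4*120)*(-29))*5 = (960*(-29))*5 = -27840*5 = -139200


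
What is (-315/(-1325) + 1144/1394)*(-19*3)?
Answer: -11142987/184705 ≈ -60.329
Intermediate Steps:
(-315/(-1325) + 1144/1394)*(-19*3) = (-315*(-1/1325) + 1144*(1/1394))*(-57) = (63/265 + 572/697)*(-57) = (195491/184705)*(-57) = -11142987/184705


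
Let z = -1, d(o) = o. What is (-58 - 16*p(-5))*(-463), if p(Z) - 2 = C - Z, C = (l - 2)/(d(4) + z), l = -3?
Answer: 199090/3 ≈ 66363.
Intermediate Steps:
C = -5/3 (C = (-3 - 2)/(4 - 1) = -5/3 ≈ -1.6667)
p(Z) = ⅓ - Z (p(Z) = 2 + (-5/3 - Z) = ⅓ - Z)
(-58 - 16*p(-5))*(-463) = (-58 - 16*(⅓ - 1*(-5)))*(-463) = (-58 - 16*(⅓ + 5))*(-463) = (-58 - 16*16/3)*(-463) = (-58 - 256/3)*(-463) = -430/3*(-463) = 199090/3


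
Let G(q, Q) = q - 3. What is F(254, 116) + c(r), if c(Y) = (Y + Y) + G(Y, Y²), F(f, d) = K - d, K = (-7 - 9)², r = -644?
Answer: -1795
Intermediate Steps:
G(q, Q) = -3 + q
K = 256 (K = (-16)² = 256)
F(f, d) = 256 - d
c(Y) = -3 + 3*Y (c(Y) = (Y + Y) + (-3 + Y) = 2*Y + (-3 + Y) = -3 + 3*Y)
F(254, 116) + c(r) = (256 - 1*116) + (-3 + 3*(-644)) = (256 - 116) + (-3 - 1932) = 140 - 1935 = -1795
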